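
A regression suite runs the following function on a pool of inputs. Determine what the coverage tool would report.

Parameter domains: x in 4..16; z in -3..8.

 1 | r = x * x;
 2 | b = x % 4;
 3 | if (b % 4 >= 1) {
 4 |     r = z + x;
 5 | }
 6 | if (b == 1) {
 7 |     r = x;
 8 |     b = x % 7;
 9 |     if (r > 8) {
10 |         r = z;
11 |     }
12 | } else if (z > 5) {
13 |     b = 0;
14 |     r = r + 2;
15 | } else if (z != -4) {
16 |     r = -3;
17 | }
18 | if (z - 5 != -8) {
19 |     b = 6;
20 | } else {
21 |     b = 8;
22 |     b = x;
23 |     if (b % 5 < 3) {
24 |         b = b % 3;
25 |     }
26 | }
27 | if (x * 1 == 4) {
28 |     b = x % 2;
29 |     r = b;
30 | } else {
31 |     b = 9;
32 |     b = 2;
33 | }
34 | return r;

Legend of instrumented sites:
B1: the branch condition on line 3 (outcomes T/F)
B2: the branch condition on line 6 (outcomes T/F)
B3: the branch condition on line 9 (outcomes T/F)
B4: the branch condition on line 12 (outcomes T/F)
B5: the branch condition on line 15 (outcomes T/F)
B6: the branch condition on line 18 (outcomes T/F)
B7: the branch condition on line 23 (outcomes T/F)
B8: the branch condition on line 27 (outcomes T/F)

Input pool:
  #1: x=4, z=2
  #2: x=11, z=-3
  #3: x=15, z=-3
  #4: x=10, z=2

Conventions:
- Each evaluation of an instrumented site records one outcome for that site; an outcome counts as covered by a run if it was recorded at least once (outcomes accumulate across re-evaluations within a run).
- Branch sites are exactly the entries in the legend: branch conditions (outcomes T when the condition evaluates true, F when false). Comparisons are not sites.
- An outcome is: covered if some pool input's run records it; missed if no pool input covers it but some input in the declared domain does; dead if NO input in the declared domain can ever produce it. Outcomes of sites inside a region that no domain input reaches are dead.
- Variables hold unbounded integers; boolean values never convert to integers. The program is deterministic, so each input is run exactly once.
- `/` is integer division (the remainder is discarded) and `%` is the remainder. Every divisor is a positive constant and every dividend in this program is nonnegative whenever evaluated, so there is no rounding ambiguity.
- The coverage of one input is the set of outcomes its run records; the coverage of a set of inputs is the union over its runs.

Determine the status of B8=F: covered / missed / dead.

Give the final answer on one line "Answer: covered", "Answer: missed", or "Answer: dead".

B8=F is recorded by pool input(s) 2, 3, 4 -> covered

Answer: covered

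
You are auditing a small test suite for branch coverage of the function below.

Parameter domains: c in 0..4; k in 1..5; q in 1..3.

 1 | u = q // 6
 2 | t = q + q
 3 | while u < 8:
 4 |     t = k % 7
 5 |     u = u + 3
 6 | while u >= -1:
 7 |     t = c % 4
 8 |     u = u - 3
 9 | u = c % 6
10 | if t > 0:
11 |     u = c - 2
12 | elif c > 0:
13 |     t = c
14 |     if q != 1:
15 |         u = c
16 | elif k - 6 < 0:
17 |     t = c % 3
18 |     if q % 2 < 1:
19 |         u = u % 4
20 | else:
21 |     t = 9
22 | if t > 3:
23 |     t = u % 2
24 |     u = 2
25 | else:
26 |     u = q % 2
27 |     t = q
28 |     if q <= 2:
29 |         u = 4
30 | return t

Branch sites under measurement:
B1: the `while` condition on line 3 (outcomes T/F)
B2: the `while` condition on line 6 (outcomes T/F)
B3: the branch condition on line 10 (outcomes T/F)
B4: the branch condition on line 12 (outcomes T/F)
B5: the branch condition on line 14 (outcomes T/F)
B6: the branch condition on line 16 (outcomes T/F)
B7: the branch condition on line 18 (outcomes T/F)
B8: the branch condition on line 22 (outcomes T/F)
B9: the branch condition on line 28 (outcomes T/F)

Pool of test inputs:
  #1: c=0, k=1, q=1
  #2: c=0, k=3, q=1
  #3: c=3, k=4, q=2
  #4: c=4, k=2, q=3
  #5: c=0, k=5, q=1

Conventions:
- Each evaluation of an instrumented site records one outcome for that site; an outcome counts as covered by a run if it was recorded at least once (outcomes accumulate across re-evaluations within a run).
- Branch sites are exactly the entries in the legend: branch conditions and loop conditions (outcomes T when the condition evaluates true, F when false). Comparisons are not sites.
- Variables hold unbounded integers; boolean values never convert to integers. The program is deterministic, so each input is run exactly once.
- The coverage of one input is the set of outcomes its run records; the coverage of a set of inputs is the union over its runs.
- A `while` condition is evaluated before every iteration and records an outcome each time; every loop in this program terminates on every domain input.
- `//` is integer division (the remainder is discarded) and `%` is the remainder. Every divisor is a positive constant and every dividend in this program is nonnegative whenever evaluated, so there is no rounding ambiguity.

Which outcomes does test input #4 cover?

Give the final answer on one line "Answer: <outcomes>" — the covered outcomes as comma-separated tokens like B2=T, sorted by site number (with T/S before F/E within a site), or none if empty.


Tracing the run of input #4 (c=4, k=2, q=3):
  B1->T, B1->T, B1->T, B1->F, B2->T, B2->T, B2->T, B2->T, B2->F, B3->F
  B4->T, B5->T, B8->T
collecting distinct outcomes: B1=T, B1=F, B2=T, B2=F, B3=F, B4=T, B5=T, B8=T
Answer: B1=T, B1=F, B2=T, B2=F, B3=F, B4=T, B5=T, B8=T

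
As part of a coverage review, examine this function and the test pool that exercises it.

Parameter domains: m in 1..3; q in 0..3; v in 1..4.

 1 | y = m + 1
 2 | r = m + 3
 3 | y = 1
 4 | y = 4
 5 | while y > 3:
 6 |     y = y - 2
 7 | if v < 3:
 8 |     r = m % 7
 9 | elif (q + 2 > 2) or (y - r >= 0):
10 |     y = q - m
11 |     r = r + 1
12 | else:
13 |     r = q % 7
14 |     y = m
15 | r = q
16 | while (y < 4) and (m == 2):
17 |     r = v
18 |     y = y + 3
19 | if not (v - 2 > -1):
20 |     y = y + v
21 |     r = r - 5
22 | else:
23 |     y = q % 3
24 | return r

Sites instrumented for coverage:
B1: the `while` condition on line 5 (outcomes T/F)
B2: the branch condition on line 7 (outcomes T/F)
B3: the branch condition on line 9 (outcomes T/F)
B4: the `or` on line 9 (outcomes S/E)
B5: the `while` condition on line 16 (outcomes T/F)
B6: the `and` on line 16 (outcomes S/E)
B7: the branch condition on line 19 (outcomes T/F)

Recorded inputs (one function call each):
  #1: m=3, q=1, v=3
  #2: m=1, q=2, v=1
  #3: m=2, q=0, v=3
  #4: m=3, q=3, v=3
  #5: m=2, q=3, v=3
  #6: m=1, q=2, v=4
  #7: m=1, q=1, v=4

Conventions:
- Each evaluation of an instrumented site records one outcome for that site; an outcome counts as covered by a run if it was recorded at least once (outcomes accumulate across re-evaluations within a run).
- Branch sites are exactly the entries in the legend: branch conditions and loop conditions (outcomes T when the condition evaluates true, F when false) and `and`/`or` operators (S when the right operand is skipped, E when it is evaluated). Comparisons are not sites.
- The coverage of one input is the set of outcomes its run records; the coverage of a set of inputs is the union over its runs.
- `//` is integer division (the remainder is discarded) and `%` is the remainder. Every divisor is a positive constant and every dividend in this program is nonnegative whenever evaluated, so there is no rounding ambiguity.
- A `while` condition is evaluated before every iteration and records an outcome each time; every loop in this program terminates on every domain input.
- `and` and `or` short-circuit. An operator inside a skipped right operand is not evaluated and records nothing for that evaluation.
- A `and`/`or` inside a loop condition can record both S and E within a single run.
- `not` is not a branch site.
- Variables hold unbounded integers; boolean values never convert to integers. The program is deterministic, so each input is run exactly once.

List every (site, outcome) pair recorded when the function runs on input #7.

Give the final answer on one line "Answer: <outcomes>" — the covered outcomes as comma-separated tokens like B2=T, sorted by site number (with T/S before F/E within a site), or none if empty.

Event log for input #7 (m=1, q=1, v=4):
  B1->T, B1->F, B2->F, B4->S, B3->T, B6->E, B5->F, B7->F
collecting distinct outcomes: B1=T, B1=F, B2=F, B3=T, B4=S, B5=F, B6=E, B7=F

Answer: B1=T, B1=F, B2=F, B3=T, B4=S, B5=F, B6=E, B7=F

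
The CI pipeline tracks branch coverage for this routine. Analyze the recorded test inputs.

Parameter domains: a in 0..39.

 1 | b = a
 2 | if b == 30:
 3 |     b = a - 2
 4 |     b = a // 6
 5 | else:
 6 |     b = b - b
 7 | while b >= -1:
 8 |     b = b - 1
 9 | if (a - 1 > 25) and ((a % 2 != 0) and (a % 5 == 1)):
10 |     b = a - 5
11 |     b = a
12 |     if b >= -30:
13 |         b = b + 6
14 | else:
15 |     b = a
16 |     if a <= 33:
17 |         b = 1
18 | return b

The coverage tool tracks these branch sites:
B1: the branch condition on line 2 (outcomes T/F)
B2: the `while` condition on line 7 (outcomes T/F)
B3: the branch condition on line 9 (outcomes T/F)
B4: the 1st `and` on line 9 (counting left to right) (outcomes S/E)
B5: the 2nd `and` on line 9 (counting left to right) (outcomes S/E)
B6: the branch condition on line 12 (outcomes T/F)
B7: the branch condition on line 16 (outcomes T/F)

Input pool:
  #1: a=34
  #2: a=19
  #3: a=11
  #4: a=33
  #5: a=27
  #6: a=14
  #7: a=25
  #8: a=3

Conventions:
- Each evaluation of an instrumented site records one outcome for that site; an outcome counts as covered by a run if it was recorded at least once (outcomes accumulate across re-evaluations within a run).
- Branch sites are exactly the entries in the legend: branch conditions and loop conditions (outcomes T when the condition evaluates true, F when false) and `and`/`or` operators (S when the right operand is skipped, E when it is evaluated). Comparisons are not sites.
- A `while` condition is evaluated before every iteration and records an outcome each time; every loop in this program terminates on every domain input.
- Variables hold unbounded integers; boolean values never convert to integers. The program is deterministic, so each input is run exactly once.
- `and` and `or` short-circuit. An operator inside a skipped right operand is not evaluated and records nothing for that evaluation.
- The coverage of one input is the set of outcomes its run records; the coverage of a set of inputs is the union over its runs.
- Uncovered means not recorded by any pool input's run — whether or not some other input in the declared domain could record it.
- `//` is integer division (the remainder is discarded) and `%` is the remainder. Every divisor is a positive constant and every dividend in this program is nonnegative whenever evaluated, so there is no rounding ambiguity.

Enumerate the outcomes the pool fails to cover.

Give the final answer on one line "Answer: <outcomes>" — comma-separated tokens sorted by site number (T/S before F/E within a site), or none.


test 1 (a=34) fires B1->F, B2->T, B2->T, B2->F, B4->E, B5->S, B3->F, B7->F; hits B1=F, B2=T, B2=F, B3=F, B4=E, B5=S, B7=F
test 2 (a=19) fires B1->F, B2->T, B2->T, B2->F, B4->S, B3->F, B7->T; hits B1=F, B2=T, B2=F, B3=F, B4=S, B7=T
test 3 (a=11) fires B1->F, B2->T, B2->T, B2->F, B4->S, B3->F, B7->T; hits B1=F, B2=T, B2=F, B3=F, B4=S, B7=T
test 4 (a=33) fires B1->F, B2->T, B2->T, B2->F, B4->E, B5->E, B3->F, B7->T; hits B1=F, B2=T, B2=F, B3=F, B4=E, B5=E, B7=T
test 5 (a=27) fires B1->F, B2->T, B2->T, B2->F, B4->E, B5->E, B3->F, B7->T; hits B1=F, B2=T, B2=F, B3=F, B4=E, B5=E, B7=T
test 6 (a=14) fires B1->F, B2->T, B2->T, B2->F, B4->S, B3->F, B7->T; hits B1=F, B2=T, B2=F, B3=F, B4=S, B7=T
test 7 (a=25) fires B1->F, B2->T, B2->T, B2->F, B4->S, B3->F, B7->T; hits B1=F, B2=T, B2=F, B3=F, B4=S, B7=T
test 8 (a=3) fires B1->F, B2->T, B2->T, B2->F, B4->S, B3->F, B7->T; hits B1=F, B2=T, B2=F, B3=F, B4=S, B7=T
union over the pool: B1=F, B2=T, B2=F, B3=F, B4=S, B4=E, B5=S, B5=E, B7=T, B7=F
uncovered (4 of 14): B1=T, B3=T, B6=T, B6=F
Answer: B1=T, B3=T, B6=T, B6=F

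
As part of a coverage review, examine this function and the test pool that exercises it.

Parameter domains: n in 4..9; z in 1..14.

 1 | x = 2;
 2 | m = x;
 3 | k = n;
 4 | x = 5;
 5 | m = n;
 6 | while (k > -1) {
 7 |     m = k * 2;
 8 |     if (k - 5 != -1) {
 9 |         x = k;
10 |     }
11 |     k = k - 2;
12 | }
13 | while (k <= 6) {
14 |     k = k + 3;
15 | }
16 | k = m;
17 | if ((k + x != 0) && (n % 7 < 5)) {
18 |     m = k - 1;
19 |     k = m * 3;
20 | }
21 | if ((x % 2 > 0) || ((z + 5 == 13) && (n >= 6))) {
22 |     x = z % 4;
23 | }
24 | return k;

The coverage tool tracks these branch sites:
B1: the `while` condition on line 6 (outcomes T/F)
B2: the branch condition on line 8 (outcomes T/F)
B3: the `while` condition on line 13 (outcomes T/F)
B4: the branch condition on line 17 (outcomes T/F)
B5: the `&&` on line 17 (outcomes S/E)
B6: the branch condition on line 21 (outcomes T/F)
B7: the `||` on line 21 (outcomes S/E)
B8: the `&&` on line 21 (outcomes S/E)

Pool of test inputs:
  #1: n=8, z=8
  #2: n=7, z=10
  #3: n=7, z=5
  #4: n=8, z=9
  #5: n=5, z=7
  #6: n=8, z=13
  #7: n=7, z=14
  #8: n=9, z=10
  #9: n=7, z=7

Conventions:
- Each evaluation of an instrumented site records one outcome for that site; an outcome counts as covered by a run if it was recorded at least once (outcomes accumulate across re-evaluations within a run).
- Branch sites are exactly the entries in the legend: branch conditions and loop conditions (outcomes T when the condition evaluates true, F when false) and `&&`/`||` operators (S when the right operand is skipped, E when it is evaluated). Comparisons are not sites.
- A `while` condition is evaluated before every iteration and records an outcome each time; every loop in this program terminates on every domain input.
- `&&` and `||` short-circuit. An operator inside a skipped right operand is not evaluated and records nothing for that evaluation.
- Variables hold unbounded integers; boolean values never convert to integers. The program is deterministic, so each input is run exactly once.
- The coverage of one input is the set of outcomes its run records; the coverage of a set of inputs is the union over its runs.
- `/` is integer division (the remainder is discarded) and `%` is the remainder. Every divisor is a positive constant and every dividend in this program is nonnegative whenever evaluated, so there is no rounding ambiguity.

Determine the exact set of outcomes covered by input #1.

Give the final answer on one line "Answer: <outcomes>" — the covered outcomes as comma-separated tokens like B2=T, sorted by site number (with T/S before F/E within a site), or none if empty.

Tracing the run of input #1 (n=8, z=8):
  B1->T, B2->T, B1->T, B2->T, B1->T, B2->F, B1->T, B2->T, B1->T, B2->T
  B1->F, B3->T, B3->T, B3->T, B3->F, B5->S, B4->F, B7->E, B8->E, B6->T
deduplicating events, the covered set is: B1=T, B1=F, B2=T, B2=F, B3=T, B3=F, B4=F, B5=S, B6=T, B7=E, B8=E

Answer: B1=T, B1=F, B2=T, B2=F, B3=T, B3=F, B4=F, B5=S, B6=T, B7=E, B8=E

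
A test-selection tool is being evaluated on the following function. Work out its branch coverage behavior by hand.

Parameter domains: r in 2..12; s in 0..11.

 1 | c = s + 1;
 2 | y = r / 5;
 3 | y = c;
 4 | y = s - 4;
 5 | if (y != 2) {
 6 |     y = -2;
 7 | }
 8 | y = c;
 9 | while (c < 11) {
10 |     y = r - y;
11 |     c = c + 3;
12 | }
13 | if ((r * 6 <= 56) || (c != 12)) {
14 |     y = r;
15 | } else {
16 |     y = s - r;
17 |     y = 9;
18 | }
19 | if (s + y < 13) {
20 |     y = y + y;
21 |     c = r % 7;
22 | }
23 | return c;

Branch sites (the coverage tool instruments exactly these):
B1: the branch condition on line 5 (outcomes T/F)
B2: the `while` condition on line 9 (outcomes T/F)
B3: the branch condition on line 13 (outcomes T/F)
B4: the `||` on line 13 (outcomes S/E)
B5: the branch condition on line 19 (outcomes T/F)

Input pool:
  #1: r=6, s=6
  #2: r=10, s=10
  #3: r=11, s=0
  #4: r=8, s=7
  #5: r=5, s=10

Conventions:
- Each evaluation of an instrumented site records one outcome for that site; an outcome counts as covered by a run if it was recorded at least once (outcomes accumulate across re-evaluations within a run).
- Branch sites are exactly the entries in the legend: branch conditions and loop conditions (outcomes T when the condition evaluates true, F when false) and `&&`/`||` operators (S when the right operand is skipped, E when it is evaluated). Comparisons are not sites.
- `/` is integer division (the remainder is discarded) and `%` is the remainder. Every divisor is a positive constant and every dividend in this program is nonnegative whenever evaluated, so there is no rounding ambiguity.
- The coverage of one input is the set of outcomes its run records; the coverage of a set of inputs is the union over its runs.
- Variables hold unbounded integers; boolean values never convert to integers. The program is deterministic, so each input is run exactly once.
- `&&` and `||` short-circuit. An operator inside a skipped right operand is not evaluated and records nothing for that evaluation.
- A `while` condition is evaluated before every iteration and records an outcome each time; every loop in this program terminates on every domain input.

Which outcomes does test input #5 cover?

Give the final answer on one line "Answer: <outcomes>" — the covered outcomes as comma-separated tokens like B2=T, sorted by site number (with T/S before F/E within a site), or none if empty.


Running input #5 (r=5, s=10), event by event:
  B1->T, B2->F, B4->S, B3->T, B5->F
collecting distinct outcomes: B1=T, B2=F, B3=T, B4=S, B5=F
Answer: B1=T, B2=F, B3=T, B4=S, B5=F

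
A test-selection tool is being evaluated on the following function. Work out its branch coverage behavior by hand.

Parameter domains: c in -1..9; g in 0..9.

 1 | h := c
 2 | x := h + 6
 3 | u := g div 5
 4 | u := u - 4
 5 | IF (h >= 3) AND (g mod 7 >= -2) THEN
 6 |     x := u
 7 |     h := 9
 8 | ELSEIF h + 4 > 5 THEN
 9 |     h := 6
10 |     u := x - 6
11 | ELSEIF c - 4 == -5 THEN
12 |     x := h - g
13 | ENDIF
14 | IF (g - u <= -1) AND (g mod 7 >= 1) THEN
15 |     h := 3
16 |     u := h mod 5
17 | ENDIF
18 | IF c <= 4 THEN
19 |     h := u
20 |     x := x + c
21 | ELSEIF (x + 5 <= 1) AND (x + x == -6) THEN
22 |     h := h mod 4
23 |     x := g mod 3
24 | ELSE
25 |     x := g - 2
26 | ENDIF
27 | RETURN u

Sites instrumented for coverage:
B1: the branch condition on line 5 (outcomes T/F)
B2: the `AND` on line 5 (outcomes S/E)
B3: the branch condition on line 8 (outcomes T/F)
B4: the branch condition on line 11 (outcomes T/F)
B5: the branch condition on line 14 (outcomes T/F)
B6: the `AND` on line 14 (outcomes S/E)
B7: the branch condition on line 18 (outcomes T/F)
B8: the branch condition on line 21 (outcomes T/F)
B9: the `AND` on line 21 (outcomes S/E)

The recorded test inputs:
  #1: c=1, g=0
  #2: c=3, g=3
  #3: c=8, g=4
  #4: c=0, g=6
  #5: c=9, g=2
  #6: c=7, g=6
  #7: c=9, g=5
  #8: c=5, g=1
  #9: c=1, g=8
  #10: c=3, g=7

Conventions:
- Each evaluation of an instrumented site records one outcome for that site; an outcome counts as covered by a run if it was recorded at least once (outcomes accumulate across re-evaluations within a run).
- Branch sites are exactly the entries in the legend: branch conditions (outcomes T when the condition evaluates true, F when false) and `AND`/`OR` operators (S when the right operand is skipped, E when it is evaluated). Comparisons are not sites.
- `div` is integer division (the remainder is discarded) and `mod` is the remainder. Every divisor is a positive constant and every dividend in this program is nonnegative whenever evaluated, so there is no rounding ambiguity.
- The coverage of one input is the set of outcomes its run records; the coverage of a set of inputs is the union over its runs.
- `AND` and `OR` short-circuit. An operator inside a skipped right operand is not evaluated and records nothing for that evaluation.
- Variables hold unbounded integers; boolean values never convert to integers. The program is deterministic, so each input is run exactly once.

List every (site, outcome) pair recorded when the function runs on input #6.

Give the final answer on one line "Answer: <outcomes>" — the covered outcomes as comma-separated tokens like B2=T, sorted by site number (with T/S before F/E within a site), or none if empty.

Tracing the run of input #6 (c=7, g=6):
  B2->E, B1->T, B6->S, B5->F, B7->F, B9->S, B8->F
deduplicating events, the covered set is: B1=T, B2=E, B5=F, B6=S, B7=F, B8=F, B9=S

Answer: B1=T, B2=E, B5=F, B6=S, B7=F, B8=F, B9=S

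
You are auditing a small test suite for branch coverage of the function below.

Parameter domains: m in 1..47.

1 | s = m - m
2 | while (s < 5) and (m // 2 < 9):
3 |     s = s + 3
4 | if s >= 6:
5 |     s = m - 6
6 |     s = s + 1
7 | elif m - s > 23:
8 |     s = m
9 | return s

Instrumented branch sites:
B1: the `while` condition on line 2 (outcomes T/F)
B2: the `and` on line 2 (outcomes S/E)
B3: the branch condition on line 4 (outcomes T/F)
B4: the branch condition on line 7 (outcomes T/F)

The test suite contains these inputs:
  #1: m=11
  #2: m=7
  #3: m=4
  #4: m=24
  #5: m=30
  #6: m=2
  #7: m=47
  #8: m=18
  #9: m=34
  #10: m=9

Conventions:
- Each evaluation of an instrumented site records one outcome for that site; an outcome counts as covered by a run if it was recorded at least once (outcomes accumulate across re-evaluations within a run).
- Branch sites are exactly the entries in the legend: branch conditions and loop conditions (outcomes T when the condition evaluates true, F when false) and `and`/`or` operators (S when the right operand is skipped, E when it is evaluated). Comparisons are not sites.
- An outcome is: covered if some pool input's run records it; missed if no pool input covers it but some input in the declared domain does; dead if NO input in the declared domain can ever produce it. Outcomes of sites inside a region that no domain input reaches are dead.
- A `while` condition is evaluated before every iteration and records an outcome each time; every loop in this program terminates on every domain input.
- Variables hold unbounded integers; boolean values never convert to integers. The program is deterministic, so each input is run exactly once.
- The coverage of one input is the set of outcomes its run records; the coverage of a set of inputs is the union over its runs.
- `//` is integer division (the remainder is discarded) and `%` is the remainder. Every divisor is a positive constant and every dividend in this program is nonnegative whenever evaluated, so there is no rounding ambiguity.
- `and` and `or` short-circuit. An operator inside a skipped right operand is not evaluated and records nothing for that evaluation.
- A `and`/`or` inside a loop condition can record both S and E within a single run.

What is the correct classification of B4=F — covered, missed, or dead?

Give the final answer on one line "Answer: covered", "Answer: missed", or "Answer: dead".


B4=F is recorded by pool input(s) 8 -> covered
Answer: covered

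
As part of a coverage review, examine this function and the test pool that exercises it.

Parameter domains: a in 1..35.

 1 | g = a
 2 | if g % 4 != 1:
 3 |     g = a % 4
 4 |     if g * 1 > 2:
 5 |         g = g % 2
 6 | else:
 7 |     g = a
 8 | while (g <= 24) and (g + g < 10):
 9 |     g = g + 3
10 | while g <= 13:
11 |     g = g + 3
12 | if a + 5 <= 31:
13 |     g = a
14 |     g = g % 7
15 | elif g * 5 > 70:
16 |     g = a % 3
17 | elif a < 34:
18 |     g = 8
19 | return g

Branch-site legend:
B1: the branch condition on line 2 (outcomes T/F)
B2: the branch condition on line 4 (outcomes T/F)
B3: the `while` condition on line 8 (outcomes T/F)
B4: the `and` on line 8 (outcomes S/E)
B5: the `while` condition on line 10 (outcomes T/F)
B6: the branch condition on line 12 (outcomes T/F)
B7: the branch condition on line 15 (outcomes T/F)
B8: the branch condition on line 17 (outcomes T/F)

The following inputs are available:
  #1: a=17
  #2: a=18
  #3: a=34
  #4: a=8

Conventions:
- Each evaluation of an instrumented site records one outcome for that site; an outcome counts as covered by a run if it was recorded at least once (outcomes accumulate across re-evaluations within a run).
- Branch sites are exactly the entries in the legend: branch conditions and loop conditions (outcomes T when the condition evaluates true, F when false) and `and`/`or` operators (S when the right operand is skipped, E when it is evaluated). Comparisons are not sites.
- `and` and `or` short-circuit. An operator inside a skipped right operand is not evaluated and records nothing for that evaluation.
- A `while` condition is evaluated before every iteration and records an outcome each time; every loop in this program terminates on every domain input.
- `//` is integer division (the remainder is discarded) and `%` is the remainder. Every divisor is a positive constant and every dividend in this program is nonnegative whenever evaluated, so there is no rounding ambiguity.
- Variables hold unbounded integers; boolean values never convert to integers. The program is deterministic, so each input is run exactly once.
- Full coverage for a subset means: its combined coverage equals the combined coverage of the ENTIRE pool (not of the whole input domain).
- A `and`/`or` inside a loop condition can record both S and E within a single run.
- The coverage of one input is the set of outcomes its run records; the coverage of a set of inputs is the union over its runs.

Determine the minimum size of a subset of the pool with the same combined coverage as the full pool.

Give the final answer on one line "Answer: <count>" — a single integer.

input #1, a=17: outcomes B1=F, B3=F, B4=E, B5=F, B6=T
input #2, a=18: outcomes B1=T, B2=F, B3=T, B3=F, B4=E, B5=T, B5=F, B6=T
input #3, a=34: outcomes B1=T, B2=F, B3=T, B3=F, B4=E, B5=T, B5=F, B6=F, B7=F, B8=F
input #4, a=8: outcomes B1=T, B2=F, B3=T, B3=F, B4=E, B5=T, B5=F, B6=T
the full pool covers 12 outcomes: B1=T, B1=F, B2=F, B3=T, B3=F, B4=E, B5=T, B5=F, B6=T, B6=F, B7=F, B8=F
checked all size-1 subsets: none covers 12 outcomes (max 10/12)
at size 2, {1, 3} reaches all 12 outcomes; every lexicographically earlier size-2 subset fails

Answer: 2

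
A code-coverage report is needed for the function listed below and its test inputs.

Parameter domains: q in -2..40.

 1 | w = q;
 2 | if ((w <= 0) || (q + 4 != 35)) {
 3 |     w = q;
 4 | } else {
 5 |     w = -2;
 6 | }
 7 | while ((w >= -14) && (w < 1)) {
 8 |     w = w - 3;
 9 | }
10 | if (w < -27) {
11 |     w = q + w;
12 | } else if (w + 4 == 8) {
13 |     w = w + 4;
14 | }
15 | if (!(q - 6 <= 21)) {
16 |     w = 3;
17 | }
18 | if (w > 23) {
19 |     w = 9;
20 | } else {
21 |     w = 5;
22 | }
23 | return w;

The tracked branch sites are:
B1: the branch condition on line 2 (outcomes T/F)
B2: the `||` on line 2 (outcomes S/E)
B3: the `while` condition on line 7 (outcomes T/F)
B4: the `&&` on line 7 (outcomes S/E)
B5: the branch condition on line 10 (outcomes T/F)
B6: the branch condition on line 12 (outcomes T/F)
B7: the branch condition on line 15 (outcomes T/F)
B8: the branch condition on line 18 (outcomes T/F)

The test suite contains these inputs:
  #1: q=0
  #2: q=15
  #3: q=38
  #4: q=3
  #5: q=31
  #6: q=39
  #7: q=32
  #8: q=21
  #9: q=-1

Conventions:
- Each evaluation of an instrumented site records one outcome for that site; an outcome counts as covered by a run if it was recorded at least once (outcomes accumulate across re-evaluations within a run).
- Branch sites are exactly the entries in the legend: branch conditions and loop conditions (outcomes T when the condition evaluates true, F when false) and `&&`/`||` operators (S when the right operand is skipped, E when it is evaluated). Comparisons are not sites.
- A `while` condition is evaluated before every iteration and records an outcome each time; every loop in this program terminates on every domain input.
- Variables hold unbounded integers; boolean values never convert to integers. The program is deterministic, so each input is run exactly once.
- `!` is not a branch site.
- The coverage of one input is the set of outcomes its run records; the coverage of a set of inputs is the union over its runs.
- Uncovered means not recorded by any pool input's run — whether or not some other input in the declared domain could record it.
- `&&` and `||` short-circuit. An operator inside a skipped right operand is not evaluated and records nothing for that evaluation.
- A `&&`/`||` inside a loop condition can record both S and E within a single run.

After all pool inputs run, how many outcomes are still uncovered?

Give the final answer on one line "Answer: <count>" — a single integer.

run #1 (q=0) records B1=T, B2=S, B3=T, B3=F, B4=S, B4=E, B5=F, B6=F, B7=F, B8=F
run #2 (q=15) records B1=T, B2=E, B3=F, B4=E, B5=F, B6=F, B7=F, B8=F
run #3 (q=38) records B1=T, B2=E, B3=F, B4=E, B5=F, B6=F, B7=T, B8=F
run #4 (q=3) records B1=T, B2=E, B3=F, B4=E, B5=F, B6=F, B7=F, B8=F
run #5 (q=31) records B1=F, B2=E, B3=T, B3=F, B4=S, B4=E, B5=F, B6=F, B7=T, B8=F
run #6 (q=39) records B1=T, B2=E, B3=F, B4=E, B5=F, B6=F, B7=T, B8=F
run #7 (q=32) records B1=T, B2=E, B3=F, B4=E, B5=F, B6=F, B7=T, B8=F
run #8 (q=21) records B1=T, B2=E, B3=F, B4=E, B5=F, B6=F, B7=F, B8=F
run #9 (q=-1) records B1=T, B2=S, B3=T, B3=F, B4=S, B4=E, B5=F, B6=F, B7=F, B8=F
union over the pool: B1=T, B1=F, B2=S, B2=E, B3=T, B3=F, B4=S, B4=E, B5=F, B6=F, B7=T, B7=F, B8=F
uncovered (3 of 16): B5=T, B6=T, B8=T

Answer: 3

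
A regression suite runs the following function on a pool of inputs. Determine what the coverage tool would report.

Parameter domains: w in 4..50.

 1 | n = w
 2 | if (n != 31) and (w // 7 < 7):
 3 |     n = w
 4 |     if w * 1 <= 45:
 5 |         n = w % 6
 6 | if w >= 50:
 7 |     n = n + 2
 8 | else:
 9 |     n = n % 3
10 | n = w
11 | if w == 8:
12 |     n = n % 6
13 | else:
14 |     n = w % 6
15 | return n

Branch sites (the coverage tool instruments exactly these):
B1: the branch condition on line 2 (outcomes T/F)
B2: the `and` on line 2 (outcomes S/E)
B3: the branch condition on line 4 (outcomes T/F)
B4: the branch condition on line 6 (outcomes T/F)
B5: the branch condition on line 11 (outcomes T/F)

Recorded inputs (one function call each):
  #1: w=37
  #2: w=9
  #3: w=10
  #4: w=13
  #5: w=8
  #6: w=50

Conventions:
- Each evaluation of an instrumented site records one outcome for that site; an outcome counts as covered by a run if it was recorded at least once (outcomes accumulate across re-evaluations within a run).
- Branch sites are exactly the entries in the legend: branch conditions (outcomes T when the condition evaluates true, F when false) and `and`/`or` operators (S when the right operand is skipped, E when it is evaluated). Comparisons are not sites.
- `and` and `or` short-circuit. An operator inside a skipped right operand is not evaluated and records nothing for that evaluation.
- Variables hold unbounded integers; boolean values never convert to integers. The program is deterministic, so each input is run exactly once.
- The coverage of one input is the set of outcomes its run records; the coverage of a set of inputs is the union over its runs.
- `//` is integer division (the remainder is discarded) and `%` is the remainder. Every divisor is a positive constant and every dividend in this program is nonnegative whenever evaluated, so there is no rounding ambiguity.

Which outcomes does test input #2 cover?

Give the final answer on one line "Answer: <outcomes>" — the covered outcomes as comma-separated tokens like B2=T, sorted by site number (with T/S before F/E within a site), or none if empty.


Event log for input #2 (w=9):
  B2->E, B1->T, B3->T, B4->F, B5->F
distinct outcomes covered: B1=T, B2=E, B3=T, B4=F, B5=F
Answer: B1=T, B2=E, B3=T, B4=F, B5=F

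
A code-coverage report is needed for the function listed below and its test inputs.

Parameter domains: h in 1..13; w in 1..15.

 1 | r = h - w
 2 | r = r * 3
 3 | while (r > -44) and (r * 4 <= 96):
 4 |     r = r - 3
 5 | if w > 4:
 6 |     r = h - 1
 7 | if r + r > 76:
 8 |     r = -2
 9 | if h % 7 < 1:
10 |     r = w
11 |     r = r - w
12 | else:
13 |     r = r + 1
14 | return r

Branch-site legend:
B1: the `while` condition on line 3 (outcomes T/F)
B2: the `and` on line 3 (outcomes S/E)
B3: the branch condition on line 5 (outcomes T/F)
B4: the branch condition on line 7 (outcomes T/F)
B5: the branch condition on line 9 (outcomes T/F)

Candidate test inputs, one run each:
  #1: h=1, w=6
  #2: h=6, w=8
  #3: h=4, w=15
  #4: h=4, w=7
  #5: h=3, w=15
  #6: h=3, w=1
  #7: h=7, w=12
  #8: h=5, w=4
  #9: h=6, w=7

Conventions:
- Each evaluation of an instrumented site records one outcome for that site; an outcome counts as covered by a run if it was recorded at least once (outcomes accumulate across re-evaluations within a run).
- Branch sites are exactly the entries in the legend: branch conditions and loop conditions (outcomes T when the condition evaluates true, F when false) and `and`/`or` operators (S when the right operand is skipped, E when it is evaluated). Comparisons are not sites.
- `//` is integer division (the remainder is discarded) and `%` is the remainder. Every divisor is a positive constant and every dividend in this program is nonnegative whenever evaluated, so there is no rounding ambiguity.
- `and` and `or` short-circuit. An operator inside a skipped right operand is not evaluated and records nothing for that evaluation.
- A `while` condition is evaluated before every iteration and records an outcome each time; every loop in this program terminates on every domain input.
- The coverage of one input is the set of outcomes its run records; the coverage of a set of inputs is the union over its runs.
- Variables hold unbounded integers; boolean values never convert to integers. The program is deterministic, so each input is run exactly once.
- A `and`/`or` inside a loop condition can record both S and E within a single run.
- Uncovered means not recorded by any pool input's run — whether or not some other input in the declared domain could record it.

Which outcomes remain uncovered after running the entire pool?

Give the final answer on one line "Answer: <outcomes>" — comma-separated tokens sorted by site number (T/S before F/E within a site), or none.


input #1, h=1, w=6: events B2->E, B1->T, B2->E, B1->T, B2->E, B1->T, B2->E, B1->T, B2->E, B1->T, B2->E, B1->T, B2->E, B1->T, ...; outcomes B1=T, B1=F, B2=S, B2=E, B3=T, B4=F, B5=F
input #2, h=6, w=8: events B2->E, B1->T, B2->E, B1->T, B2->E, B1->T, B2->E, B1->T, B2->E, B1->T, B2->E, B1->T, B2->E, B1->T, ...; outcomes B1=T, B1=F, B2=S, B2=E, B3=T, B4=F, B5=F
input #3, h=4, w=15: events B2->E, B1->T, B2->E, B1->T, B2->E, B1->T, B2->E, B1->T, B2->S, B1->F, B3->T, B4->F, B5->F; outcomes B1=T, B1=F, B2=S, B2=E, B3=T, B4=F, B5=F
input #4, h=4, w=7: events B2->E, B1->T, B2->E, B1->T, B2->E, B1->T, B2->E, B1->T, B2->E, B1->T, B2->E, B1->T, B2->E, B1->T, ...; outcomes B1=T, B1=F, B2=S, B2=E, B3=T, B4=F, B5=F
input #5, h=3, w=15: events B2->E, B1->T, B2->E, B1->T, B2->E, B1->T, B2->S, B1->F, B3->T, B4->F, B5->F; outcomes B1=T, B1=F, B2=S, B2=E, B3=T, B4=F, B5=F
input #6, h=3, w=1: events B2->E, B1->T, B2->E, B1->T, B2->E, B1->T, B2->E, B1->T, B2->E, B1->T, B2->E, B1->T, B2->E, B1->T, ...; outcomes B1=T, B1=F, B2=S, B2=E, B3=F, B4=F, B5=F
input #7, h=7, w=12: events B2->E, B1->T, B2->E, B1->T, B2->E, B1->T, B2->E, B1->T, B2->E, B1->T, B2->E, B1->T, B2->E, B1->T, ...; outcomes B1=T, B1=F, B2=S, B2=E, B3=T, B4=F, B5=T
input #8, h=5, w=4: events B2->E, B1->T, B2->E, B1->T, B2->E, B1->T, B2->E, B1->T, B2->E, B1->T, B2->E, B1->T, B2->E, B1->T, ...; outcomes B1=T, B1=F, B2=S, B2=E, B3=F, B4=F, B5=F
input #9, h=6, w=7: events B2->E, B1->T, B2->E, B1->T, B2->E, B1->T, B2->E, B1->T, B2->E, B1->T, B2->E, B1->T, B2->E, B1->T, ...; outcomes B1=T, B1=F, B2=S, B2=E, B3=T, B4=F, B5=F
union over the pool: B1=T, B1=F, B2=S, B2=E, B3=T, B3=F, B4=F, B5=T, B5=F
uncovered (1 of 10): B4=T
Answer: B4=T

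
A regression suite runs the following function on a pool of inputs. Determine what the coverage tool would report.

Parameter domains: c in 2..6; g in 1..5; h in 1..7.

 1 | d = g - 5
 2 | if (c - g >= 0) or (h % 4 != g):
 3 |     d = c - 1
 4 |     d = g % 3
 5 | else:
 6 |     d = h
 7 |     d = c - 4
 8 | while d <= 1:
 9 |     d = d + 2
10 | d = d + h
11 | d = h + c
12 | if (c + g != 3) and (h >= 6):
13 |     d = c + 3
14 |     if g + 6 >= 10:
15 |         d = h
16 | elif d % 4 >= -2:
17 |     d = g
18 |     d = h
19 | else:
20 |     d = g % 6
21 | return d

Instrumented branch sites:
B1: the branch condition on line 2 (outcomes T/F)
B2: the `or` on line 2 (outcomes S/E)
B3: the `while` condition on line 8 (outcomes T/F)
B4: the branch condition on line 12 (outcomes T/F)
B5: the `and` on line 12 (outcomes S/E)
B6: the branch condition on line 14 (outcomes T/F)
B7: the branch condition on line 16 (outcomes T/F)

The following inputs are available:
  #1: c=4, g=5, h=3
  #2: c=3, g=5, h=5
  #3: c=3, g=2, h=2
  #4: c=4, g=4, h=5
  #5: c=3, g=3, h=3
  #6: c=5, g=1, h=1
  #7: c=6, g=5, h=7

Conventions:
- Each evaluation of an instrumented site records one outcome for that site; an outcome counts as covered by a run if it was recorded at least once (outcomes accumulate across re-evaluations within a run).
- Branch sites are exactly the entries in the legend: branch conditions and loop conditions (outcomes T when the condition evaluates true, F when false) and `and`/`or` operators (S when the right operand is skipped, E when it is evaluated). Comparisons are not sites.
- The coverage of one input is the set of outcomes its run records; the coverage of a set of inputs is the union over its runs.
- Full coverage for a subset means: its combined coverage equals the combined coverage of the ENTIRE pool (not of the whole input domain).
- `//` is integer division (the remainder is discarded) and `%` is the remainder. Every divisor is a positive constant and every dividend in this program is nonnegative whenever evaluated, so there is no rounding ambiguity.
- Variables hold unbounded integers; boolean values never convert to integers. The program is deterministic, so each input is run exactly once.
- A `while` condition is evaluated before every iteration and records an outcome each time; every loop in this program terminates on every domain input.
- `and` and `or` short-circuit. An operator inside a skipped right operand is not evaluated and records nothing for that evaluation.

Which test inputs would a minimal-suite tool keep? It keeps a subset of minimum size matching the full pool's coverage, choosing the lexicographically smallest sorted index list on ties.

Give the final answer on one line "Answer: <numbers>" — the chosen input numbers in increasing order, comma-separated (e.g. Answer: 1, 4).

run #1 (c=4, g=5, h=3) records B1=T, B2=E, B3=F, B4=F, B5=E, B7=T
run #2 (c=3, g=5, h=5) records B1=T, B2=E, B3=F, B4=F, B5=E, B7=T
run #3 (c=3, g=2, h=2) records B1=T, B2=S, B3=F, B4=F, B5=E, B7=T
run #4 (c=4, g=4, h=5) records B1=T, B2=S, B3=T, B3=F, B4=F, B5=E, B7=T
run #5 (c=3, g=3, h=3) records B1=T, B2=S, B3=T, B3=F, B4=F, B5=E, B7=T
run #6 (c=5, g=1, h=1) records B1=T, B2=S, B3=T, B3=F, B4=F, B5=E, B7=T
run #7 (c=6, g=5, h=7) records B1=T, B2=S, B3=F, B4=T, B5=E, B6=T
together the pool reaches 10 outcomes: B1=T, B2=S, B2=E, B3=T, B3=F, B4=T, B4=F, B5=E, B6=T, B7=T
checked all size-1 subsets: none covers 10 outcomes (max 7/10)
checked all size-2 subsets: none covers 10 outcomes (max 9/10)
size 3: inputs {1, 4, 7} cover all 10 outcomes, and no lexicographically smaller subset of this size does

Answer: 1, 4, 7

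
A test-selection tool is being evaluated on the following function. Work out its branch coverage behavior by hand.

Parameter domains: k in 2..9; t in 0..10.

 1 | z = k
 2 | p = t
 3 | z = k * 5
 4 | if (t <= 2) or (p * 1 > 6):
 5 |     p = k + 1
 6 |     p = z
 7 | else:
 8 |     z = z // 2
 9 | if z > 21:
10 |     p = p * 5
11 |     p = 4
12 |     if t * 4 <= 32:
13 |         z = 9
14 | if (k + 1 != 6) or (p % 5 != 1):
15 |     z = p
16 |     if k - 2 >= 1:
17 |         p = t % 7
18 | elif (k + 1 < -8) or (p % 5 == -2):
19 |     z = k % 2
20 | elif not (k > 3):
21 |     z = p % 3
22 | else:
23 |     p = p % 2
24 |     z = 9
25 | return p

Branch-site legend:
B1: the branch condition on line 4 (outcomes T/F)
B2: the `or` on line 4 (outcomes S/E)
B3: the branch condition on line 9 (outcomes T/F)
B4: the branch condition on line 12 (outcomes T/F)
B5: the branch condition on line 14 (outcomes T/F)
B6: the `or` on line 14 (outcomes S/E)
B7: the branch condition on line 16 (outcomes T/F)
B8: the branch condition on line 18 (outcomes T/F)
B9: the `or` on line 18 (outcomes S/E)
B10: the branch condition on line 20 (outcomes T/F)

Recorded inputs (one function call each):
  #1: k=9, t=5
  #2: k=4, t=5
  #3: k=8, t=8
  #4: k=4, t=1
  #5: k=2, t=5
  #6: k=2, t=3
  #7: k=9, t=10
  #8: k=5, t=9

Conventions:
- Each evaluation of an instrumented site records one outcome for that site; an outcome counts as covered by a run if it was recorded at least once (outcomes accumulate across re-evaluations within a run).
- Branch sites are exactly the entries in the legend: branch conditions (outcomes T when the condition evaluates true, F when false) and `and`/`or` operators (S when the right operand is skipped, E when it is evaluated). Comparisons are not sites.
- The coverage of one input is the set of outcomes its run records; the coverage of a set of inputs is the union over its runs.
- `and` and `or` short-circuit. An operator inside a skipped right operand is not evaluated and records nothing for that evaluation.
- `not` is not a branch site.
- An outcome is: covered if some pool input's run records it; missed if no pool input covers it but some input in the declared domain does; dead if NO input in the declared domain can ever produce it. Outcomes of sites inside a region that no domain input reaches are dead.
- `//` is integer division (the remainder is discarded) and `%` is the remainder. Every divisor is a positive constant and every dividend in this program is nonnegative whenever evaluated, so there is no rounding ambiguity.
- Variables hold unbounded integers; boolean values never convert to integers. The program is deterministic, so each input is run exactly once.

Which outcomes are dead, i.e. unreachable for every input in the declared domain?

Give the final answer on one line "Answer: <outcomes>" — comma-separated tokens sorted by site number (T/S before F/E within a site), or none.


running all 88 domain inputs and tallying outcomes:
  B8=T: no domain input ever produces it -> dead
  B9=S: no domain input ever produces it -> dead
  B10=T: no domain input ever produces it -> dead
  reachable outcomes have witnesses, e.g. B1=T (e.g. k=2, t=0), B1=F (e.g. k=2, t=3), B2=S (e.g. k=2, t=0), B2=E (e.g. k=2, t=3)
Answer: B8=T, B9=S, B10=T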